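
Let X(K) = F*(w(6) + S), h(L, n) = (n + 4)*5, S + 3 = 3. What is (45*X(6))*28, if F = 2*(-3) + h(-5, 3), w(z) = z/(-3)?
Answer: -73080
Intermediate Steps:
S = 0 (S = -3 + 3 = 0)
w(z) = -z/3 (w(z) = z*(-⅓) = -z/3)
h(L, n) = 20 + 5*n (h(L, n) = (4 + n)*5 = 20 + 5*n)
F = 29 (F = 2*(-3) + (20 + 5*3) = -6 + (20 + 15) = -6 + 35 = 29)
X(K) = -58 (X(K) = 29*(-⅓*6 + 0) = 29*(-2 + 0) = 29*(-2) = -58)
(45*X(6))*28 = (45*(-58))*28 = -2610*28 = -73080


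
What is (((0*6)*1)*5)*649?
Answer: 0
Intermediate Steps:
(((0*6)*1)*5)*649 = ((0*1)*5)*649 = (0*5)*649 = 0*649 = 0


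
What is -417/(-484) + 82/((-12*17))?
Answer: 11345/24684 ≈ 0.45961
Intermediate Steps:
-417/(-484) + 82/((-12*17)) = -417*(-1/484) + 82/(-204) = 417/484 + 82*(-1/204) = 417/484 - 41/102 = 11345/24684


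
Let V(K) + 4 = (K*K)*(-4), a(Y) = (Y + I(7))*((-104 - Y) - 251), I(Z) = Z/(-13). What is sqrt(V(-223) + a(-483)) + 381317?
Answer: 381317 + 2*I*sqrt(11019346)/13 ≈ 3.8132e+5 + 510.7*I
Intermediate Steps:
I(Z) = -Z/13 (I(Z) = Z*(-1/13) = -Z/13)
a(Y) = (-355 - Y)*(-7/13 + Y) (a(Y) = (Y - 1/13*7)*((-104 - Y) - 251) = (Y - 7/13)*(-355 - Y) = (-7/13 + Y)*(-355 - Y) = (-355 - Y)*(-7/13 + Y))
V(K) = -4 - 4*K**2 (V(K) = -4 + (K*K)*(-4) = -4 + K**2*(-4) = -4 - 4*K**2)
sqrt(V(-223) + a(-483)) + 381317 = sqrt((-4 - 4*(-223)**2) + (2485/13 - 1*(-483)**2 - 4608/13*(-483))) + 381317 = sqrt((-4 - 4*49729) + (2485/13 - 1*233289 + 2225664/13)) + 381317 = sqrt((-4 - 198916) + (2485/13 - 233289 + 2225664/13)) + 381317 = sqrt(-198920 - 804608/13) + 381317 = sqrt(-3390568/13) + 381317 = 2*I*sqrt(11019346)/13 + 381317 = 381317 + 2*I*sqrt(11019346)/13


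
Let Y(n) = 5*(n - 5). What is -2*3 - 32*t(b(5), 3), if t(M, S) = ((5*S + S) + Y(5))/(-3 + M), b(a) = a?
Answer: -294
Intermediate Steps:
Y(n) = -25 + 5*n (Y(n) = 5*(-5 + n) = -25 + 5*n)
t(M, S) = 6*S/(-3 + M) (t(M, S) = ((5*S + S) + (-25 + 5*5))/(-3 + M) = (6*S + (-25 + 25))/(-3 + M) = (6*S + 0)/(-3 + M) = (6*S)/(-3 + M) = 6*S/(-3 + M))
-2*3 - 32*t(b(5), 3) = -2*3 - 192*3/(-3 + 5) = -6 - 192*3/2 = -6 - 32*9 = -6 - 288 = -294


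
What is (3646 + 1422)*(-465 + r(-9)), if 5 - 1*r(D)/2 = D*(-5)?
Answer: -2762060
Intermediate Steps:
r(D) = 10 + 10*D (r(D) = 10 - 2*D*(-5) = 10 - (-10)*D = 10 + 10*D)
(3646 + 1422)*(-465 + r(-9)) = (3646 + 1422)*(-465 + (10 + 10*(-9))) = 5068*(-465 + (10 - 90)) = 5068*(-465 - 80) = 5068*(-545) = -2762060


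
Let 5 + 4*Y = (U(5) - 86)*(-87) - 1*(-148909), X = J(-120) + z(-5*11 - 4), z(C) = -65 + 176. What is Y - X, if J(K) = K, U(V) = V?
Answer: 155987/4 ≈ 38997.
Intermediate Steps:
z(C) = 111
X = -9 (X = -120 + 111 = -9)
Y = 155951/4 (Y = -5/4 + ((5 - 86)*(-87) - 1*(-148909))/4 = -5/4 + (-81*(-87) + 148909)/4 = -5/4 + (7047 + 148909)/4 = -5/4 + (¼)*155956 = -5/4 + 38989 = 155951/4 ≈ 38988.)
Y - X = 155951/4 - 1*(-9) = 155951/4 + 9 = 155987/4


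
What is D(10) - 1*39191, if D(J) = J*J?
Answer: -39091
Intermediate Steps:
D(J) = J**2
D(10) - 1*39191 = 10**2 - 1*39191 = 100 - 39191 = -39091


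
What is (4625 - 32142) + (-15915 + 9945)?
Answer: -33487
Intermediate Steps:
(4625 - 32142) + (-15915 + 9945) = -27517 - 5970 = -33487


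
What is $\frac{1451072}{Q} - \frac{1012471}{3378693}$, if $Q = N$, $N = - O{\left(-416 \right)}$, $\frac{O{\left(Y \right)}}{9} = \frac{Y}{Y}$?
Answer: $- \frac{1634245307045}{10136079} \approx -1.6123 \cdot 10^{5}$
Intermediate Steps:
$O{\left(Y \right)} = 9$ ($O{\left(Y \right)} = 9 \frac{Y}{Y} = 9 \cdot 1 = 9$)
$N = -9$ ($N = \left(-1\right) 9 = -9$)
$Q = -9$
$\frac{1451072}{Q} - \frac{1012471}{3378693} = \frac{1451072}{-9} - \frac{1012471}{3378693} = 1451072 \left(- \frac{1}{9}\right) - \frac{1012471}{3378693} = - \frac{1451072}{9} - \frac{1012471}{3378693} = - \frac{1634245307045}{10136079}$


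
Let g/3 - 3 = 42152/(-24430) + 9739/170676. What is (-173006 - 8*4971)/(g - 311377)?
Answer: 147864265653720/216384242152531 ≈ 0.68334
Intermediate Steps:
g = 2776216529/694935780 (g = 9 + 3*(42152/(-24430) + 9739/170676) = 9 + 3*(42152*(-1/24430) + 9739*(1/170676)) = 9 + 3*(-21076/12215 + 9739/170676) = 9 + 3*(-3478205491/2084807340) = 9 - 3478205491/694935780 = 2776216529/694935780 ≈ 3.9949)
(-173006 - 8*4971)/(g - 311377) = (-173006 - 8*4971)/(2776216529/694935780 - 311377) = (-173006 - 39768)/(-216384242152531/694935780) = -212774*(-694935780/216384242152531) = 147864265653720/216384242152531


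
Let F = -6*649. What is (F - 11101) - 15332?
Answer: -30327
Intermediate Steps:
F = -3894
(F - 11101) - 15332 = (-3894 - 11101) - 15332 = -14995 - 15332 = -30327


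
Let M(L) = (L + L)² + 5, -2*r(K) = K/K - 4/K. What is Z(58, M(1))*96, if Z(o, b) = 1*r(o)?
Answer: -1296/29 ≈ -44.690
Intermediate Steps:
r(K) = -½ + 2/K (r(K) = -(K/K - 4/K)/2 = -(1 - 4/K)/2 = -½ + 2/K)
M(L) = 5 + 4*L² (M(L) = (2*L)² + 5 = 4*L² + 5 = 5 + 4*L²)
Z(o, b) = (4 - o)/(2*o) (Z(o, b) = 1*((4 - o)/(2*o)) = (4 - o)/(2*o))
Z(58, M(1))*96 = ((½)*(4 - 1*58)/58)*96 = ((½)*(1/58)*(4 - 58))*96 = ((½)*(1/58)*(-54))*96 = -27/58*96 = -1296/29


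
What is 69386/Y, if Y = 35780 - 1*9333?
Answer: 69386/26447 ≈ 2.6236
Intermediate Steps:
Y = 26447 (Y = 35780 - 9333 = 26447)
69386/Y = 69386/26447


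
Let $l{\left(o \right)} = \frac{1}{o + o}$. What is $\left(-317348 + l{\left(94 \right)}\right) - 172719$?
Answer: $- \frac{92132595}{188} \approx -4.9007 \cdot 10^{5}$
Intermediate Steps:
$l{\left(o \right)} = \frac{1}{2 o}$
$\left(-317348 + l{\left(94 \right)}\right) - 172719 = \left(-317348 + \frac{1}{2 \cdot 94}\right) - 172719 = \left(-317348 + \frac{1}{2} \cdot \frac{1}{94}\right) - 172719 = \left(-317348 + \frac{1}{188}\right) - 172719 = - \frac{59661423}{188} - 172719 = - \frac{92132595}{188}$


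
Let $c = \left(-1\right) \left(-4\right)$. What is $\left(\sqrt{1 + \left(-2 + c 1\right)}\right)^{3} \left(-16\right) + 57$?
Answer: $57 - 48 \sqrt{3} \approx -26.138$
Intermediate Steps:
$c = 4$
$\left(\sqrt{1 + \left(-2 + c 1\right)}\right)^{3} \left(-16\right) + 57 = \left(\sqrt{1 + \left(-2 + 4 \cdot 1\right)}\right)^{3} \left(-16\right) + 57 = \left(\sqrt{1 + \left(-2 + 4\right)}\right)^{3} \left(-16\right) + 57 = \left(\sqrt{1 + 2}\right)^{3} \left(-16\right) + 57 = \left(\sqrt{3}\right)^{3} \left(-16\right) + 57 = 3 \sqrt{3} \left(-16\right) + 57 = - 48 \sqrt{3} + 57 = 57 - 48 \sqrt{3}$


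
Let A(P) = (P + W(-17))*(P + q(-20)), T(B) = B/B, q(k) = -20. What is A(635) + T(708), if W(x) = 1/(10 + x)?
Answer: 2733067/7 ≈ 3.9044e+5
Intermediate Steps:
T(B) = 1
A(P) = (-20 + P)*(-⅐ + P) (A(P) = (P + 1/(10 - 17))*(P - 20) = (P + 1/(-7))*(-20 + P) = (P - ⅐)*(-20 + P) = (-⅐ + P)*(-20 + P) = (-20 + P)*(-⅐ + P))
A(635) + T(708) = (20/7 + 635² - 141/7*635) + 1 = (20/7 + 403225 - 89535/7) + 1 = 2733060/7 + 1 = 2733067/7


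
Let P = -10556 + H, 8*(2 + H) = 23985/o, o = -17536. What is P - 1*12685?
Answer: -3260737969/140288 ≈ -23243.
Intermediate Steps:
H = -304561/140288 (H = -2 + (23985/(-17536))/8 = -2 + (23985*(-1/17536))/8 = -2 + (⅛)*(-23985/17536) = -2 - 23985/140288 = -304561/140288 ≈ -2.1710)
P = -1481184689/140288 (P = -10556 - 304561/140288 = -1481184689/140288 ≈ -10558.)
P - 1*12685 = -1481184689/140288 - 1*12685 = -1481184689/140288 - 12685 = -3260737969/140288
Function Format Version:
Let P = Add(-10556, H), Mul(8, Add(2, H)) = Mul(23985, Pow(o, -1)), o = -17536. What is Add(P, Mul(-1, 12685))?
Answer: Rational(-3260737969, 140288) ≈ -23243.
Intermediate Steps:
H = Rational(-304561, 140288) (H = Add(-2, Mul(Rational(1, 8), Mul(23985, Pow(-17536, -1)))) = Add(-2, Mul(Rational(1, 8), Mul(23985, Rational(-1, 17536)))) = Add(-2, Mul(Rational(1, 8), Rational(-23985, 17536))) = Add(-2, Rational(-23985, 140288)) = Rational(-304561, 140288) ≈ -2.1710)
P = Rational(-1481184689, 140288) (P = Add(-10556, Rational(-304561, 140288)) = Rational(-1481184689, 140288) ≈ -10558.)
Add(P, Mul(-1, 12685)) = Add(Rational(-1481184689, 140288), Mul(-1, 12685)) = Add(Rational(-1481184689, 140288), -12685) = Rational(-3260737969, 140288)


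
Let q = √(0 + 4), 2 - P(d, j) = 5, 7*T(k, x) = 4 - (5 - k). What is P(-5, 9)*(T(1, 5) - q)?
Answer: 6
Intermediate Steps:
T(k, x) = -⅐ + k/7 (T(k, x) = (4 - (5 - k))/7 = (4 + (-5 + k))/7 = (-1 + k)/7 = -⅐ + k/7)
P(d, j) = -3 (P(d, j) = 2 - 1*5 = 2 - 5 = -3)
q = 2 (q = √4 = 2)
P(-5, 9)*(T(1, 5) - q) = -3*((-⅐ + (⅐)*1) - 1*2) = -3*((-⅐ + ⅐) - 2) = -3*(0 - 2) = -3*(-2) = 6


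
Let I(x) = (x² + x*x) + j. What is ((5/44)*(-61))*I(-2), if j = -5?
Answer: -915/44 ≈ -20.795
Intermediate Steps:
I(x) = -5 + 2*x² (I(x) = (x² + x*x) - 5 = (x² + x²) - 5 = 2*x² - 5 = -5 + 2*x²)
((5/44)*(-61))*I(-2) = ((5/44)*(-61))*(-5 + 2*(-2)²) = ((5*(1/44))*(-61))*(-5 + 2*4) = ((5/44)*(-61))*(-5 + 8) = -305/44*3 = -915/44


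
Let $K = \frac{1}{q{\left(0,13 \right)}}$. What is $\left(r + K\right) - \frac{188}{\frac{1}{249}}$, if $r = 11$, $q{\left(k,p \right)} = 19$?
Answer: $- \frac{889218}{19} \approx -46801.0$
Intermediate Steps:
$K = \frac{1}{19} \approx 0.052632$
$\left(r + K\right) - \frac{188}{\frac{1}{249}} = \left(11 + \frac{1}{19}\right) - \frac{188}{\frac{1}{249}} = \frac{210}{19} - 188 \frac{1}{\frac{1}{249}} = \frac{210}{19} - 46812 = - \frac{889218}{19}$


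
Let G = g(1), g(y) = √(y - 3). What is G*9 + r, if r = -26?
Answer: -26 + 9*I*√2 ≈ -26.0 + 12.728*I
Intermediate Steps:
g(y) = √(-3 + y)
G = I*√2 (G = √(-3 + 1) = √(-2) = I*√2 ≈ 1.4142*I)
G*9 + r = (I*√2)*9 - 26 = 9*I*√2 - 26 = -26 + 9*I*√2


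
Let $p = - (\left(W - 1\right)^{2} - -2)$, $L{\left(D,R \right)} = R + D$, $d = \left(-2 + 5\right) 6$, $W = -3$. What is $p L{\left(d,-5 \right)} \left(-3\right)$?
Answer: $702$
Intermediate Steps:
$d = 18$ ($d = 3 \cdot 6 = 18$)
$L{\left(D,R \right)} = D + R$
$p = -18$ ($p = - (\left(-3 - 1\right)^{2} - -2) = - (\left(-4\right)^{2} + 2) = - (16 + 2) = \left(-1\right) 18 = -18$)
$p L{\left(d,-5 \right)} \left(-3\right) = - 18 \left(18 - 5\right) \left(-3\right) = \left(-18\right) 13 \left(-3\right) = \left(-234\right) \left(-3\right) = 702$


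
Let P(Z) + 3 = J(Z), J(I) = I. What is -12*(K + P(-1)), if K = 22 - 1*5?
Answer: -156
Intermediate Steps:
K = 17 (K = 22 - 5 = 17)
P(Z) = -3 + Z
-12*(K + P(-1)) = -12*(17 + (-3 - 1)) = -12*(17 - 4) = -12*13 = -156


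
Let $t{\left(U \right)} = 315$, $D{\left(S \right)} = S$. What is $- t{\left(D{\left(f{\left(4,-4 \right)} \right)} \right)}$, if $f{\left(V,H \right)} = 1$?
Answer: $-315$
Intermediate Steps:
$- t{\left(D{\left(f{\left(4,-4 \right)} \right)} \right)} = \left(-1\right) 315 = -315$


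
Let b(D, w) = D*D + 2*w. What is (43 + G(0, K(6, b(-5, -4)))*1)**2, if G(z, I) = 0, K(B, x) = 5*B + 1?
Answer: 1849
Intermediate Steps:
b(D, w) = D**2 + 2*w
K(B, x) = 1 + 5*B
(43 + G(0, K(6, b(-5, -4)))*1)**2 = (43 + 0*1)**2 = (43 + 0)**2 = 43**2 = 1849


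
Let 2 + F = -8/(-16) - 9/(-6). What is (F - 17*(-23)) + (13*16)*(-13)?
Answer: -2313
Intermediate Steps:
F = 0 (F = -2 + (-8/(-16) - 9/(-6)) = -2 + (-8*(-1/16) - 9*(-1/6)) = -2 + (1/2 + 3/2) = -2 + 2 = 0)
(F - 17*(-23)) + (13*16)*(-13) = (0 - 17*(-23)) + (13*16)*(-13) = (0 + 391) + 208*(-13) = 391 - 2704 = -2313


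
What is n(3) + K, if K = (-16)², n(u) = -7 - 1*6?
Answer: 243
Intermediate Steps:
n(u) = -13 (n(u) = -7 - 6 = -13)
K = 256
n(3) + K = -13 + 256 = 243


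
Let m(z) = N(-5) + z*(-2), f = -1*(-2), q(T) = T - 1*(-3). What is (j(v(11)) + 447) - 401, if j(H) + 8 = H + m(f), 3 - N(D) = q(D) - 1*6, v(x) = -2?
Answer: 43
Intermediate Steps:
q(T) = 3 + T (q(T) = T + 3 = 3 + T)
f = 2
N(D) = 6 - D (N(D) = 3 - ((3 + D) - 1*6) = 3 - ((3 + D) - 6) = 3 - (-3 + D) = 3 + (3 - D) = 6 - D)
m(z) = 11 - 2*z (m(z) = (6 - 1*(-5)) + z*(-2) = (6 + 5) - 2*z = 11 - 2*z)
j(H) = -1 + H (j(H) = -8 + (H + (11 - 2*2)) = -8 + (H + (11 - 4)) = -8 + (H + 7) = -8 + (7 + H) = -1 + H)
(j(v(11)) + 447) - 401 = ((-1 - 2) + 447) - 401 = (-3 + 447) - 401 = 444 - 401 = 43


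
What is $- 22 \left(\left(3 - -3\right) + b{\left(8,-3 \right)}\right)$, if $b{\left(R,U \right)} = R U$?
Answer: $396$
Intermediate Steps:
$- 22 \left(\left(3 - -3\right) + b{\left(8,-3 \right)}\right) = - 22 \left(\left(3 - -3\right) + 8 \left(-3\right)\right) = - 22 \left(\left(3 + 3\right) - 24\right) = - 22 \left(6 - 24\right) = \left(-22\right) \left(-18\right) = 396$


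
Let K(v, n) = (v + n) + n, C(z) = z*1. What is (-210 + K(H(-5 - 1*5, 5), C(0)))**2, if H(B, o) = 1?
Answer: 43681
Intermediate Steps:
C(z) = z
K(v, n) = v + 2*n (K(v, n) = (n + v) + n = v + 2*n)
(-210 + K(H(-5 - 1*5, 5), C(0)))**2 = (-210 + (1 + 2*0))**2 = (-210 + (1 + 0))**2 = (-210 + 1)**2 = (-209)**2 = 43681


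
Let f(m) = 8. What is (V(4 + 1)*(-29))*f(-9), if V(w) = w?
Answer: -1160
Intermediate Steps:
(V(4 + 1)*(-29))*f(-9) = ((4 + 1)*(-29))*8 = (5*(-29))*8 = -145*8 = -1160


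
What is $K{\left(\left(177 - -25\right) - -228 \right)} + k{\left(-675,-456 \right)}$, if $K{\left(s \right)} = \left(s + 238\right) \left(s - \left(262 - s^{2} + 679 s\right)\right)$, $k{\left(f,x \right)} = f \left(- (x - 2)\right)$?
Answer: $-71719686$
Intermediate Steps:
$k{\left(f,x \right)} = f \left(2 - x\right)$ ($k{\left(f,x \right)} = f \left(- (-2 + x)\right) = f \left(2 - x\right)$)
$K{\left(s \right)} = \left(238 + s\right) \left(-262 + s^{2} - 678 s\right)$ ($K{\left(s \right)} = \left(238 + s\right) \left(s - \left(262 - s^{2} + 679 s\right)\right) = \left(238 + s\right) \left(-262 + s^{2} - 678 s\right)$)
$K{\left(\left(177 - -25\right) - -228 \right)} + k{\left(-675,-456 \right)} = \left(-62356 + \left(\left(177 - -25\right) - -228\right)^{3} - 161626 \left(\left(177 - -25\right) - -228\right) - 440 \left(\left(177 - -25\right) - -228\right)^{2}\right) - 675 \left(2 - -456\right) = \left(-62356 + \left(\left(177 + 25\right) + 228\right)^{3} - 161626 \left(\left(177 + 25\right) + 228\right) - 440 \left(\left(177 + 25\right) + 228\right)^{2}\right) - 675 \left(2 + 456\right) = \left(-62356 + \left(202 + 228\right)^{3} - 161626 \left(202 + 228\right) - 440 \left(202 + 228\right)^{2}\right) - 309150 = \left(-62356 + 430^{3} - 69499180 - 440 \cdot 430^{2}\right) - 309150 = \left(-62356 + 79507000 - 69499180 - 81356000\right) - 309150 = -71410536 - 309150 = -71719686$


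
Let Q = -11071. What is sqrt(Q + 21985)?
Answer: sqrt(10914) ≈ 104.47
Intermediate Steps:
sqrt(Q + 21985) = sqrt(-11071 + 21985) = sqrt(10914)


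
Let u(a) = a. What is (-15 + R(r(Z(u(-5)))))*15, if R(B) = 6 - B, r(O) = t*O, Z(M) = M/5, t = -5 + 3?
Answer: -165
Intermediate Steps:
t = -2
Z(M) = M/5 (Z(M) = M*(⅕) = M/5)
r(O) = -2*O
(-15 + R(r(Z(u(-5)))))*15 = (-15 + (6 - (-2)*(⅕)*(-5)))*15 = (-15 + (6 - (-2)*(-1)))*15 = (-15 + (6 - 1*2))*15 = (-15 + (6 - 2))*15 = (-15 + 4)*15 = -11*15 = -165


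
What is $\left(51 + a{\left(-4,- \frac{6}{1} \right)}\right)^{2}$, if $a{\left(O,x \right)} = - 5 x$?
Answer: $6561$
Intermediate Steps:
$\left(51 + a{\left(-4,- \frac{6}{1} \right)}\right)^{2} = \left(51 - 5 \left(- \frac{6}{1}\right)\right)^{2} = \left(51 - 5 \left(\left(-6\right) 1\right)\right)^{2} = \left(51 - -30\right)^{2} = \left(51 + 30\right)^{2} = 81^{2} = 6561$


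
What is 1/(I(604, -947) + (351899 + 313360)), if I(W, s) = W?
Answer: 1/665863 ≈ 1.5018e-6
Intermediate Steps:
1/(I(604, -947) + (351899 + 313360)) = 1/(604 + (351899 + 313360)) = 1/(604 + 665259) = 1/665863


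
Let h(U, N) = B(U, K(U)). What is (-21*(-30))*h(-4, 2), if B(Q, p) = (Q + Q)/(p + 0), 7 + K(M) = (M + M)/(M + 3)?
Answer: -5040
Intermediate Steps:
K(M) = -7 + 2*M/(3 + M) (K(M) = -7 + (M + M)/(M + 3) = -7 + (2*M)/(3 + M) = -7 + 2*M/(3 + M))
B(Q, p) = 2*Q/p (B(Q, p) = (2*Q)/p = 2*Q/p)
h(U, N) = 2*U*(3 + U)/(-21 - 5*U) (h(U, N) = 2*U/(((-21 - 5*U)/(3 + U))) = 2*U*((3 + U)/(-21 - 5*U)) = 2*U*(3 + U)/(-21 - 5*U))
(-21*(-30))*h(-4, 2) = (-21*(-30))*(-2*(-4)*(3 - 4)/(21 + 5*(-4))) = 630*(-2*(-4)*(-1)/(21 - 20)) = 630*(-2*(-4)*(-1)/1) = 630*(-2*(-4)*1*(-1)) = 630*(-8) = -5040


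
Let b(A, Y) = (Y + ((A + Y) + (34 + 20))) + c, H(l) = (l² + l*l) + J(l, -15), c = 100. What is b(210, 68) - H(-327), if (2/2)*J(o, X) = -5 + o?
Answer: -213026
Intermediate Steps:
J(o, X) = -5 + o
H(l) = -5 + l + 2*l² (H(l) = (l² + l*l) + (-5 + l) = (l² + l²) + (-5 + l) = 2*l² + (-5 + l) = -5 + l + 2*l²)
b(A, Y) = 154 + A + 2*Y (b(A, Y) = (Y + ((A + Y) + (34 + 20))) + 100 = (Y + ((A + Y) + 54)) + 100 = (Y + (54 + A + Y)) + 100 = (54 + A + 2*Y) + 100 = 154 + A + 2*Y)
b(210, 68) - H(-327) = (154 + 210 + 2*68) - (-5 - 327 + 2*(-327)²) = (154 + 210 + 136) - (-5 - 327 + 2*106929) = 500 - (-5 - 327 + 213858) = 500 - 1*213526 = 500 - 213526 = -213026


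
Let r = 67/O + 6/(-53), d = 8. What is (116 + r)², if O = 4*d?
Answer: 40038009025/2876416 ≈ 13919.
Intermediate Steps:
O = 32 (O = 4*8 = 32)
r = 3359/1696 (r = 67/32 + 6/(-53) = 67*(1/32) + 6*(-1/53) = 67/32 - 6/53 = 3359/1696 ≈ 1.9805)
(116 + r)² = (116 + 3359/1696)² = (200095/1696)² = 40038009025/2876416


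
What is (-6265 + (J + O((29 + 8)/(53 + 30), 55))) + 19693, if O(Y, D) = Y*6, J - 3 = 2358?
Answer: 1310709/83 ≈ 15792.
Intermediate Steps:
J = 2361 (J = 3 + 2358 = 2361)
O(Y, D) = 6*Y
(-6265 + (J + O((29 + 8)/(53 + 30), 55))) + 19693 = (-6265 + (2361 + 6*((29 + 8)/(53 + 30)))) + 19693 = (-6265 + (2361 + 6*(37/83))) + 19693 = (-6265 + (2361 + 222/83)) + 19693 = (-6265 + 196185/83) + 19693 = -323810/83 + 19693 = 1310709/83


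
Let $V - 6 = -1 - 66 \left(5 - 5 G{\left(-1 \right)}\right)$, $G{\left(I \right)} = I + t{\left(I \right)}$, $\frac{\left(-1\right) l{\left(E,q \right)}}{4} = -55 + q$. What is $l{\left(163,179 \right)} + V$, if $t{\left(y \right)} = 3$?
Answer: $-161$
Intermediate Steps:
$l{\left(E,q \right)} = 220 - 4 q$ ($l{\left(E,q \right)} = - 4 \left(-55 + q\right) = 220 - 4 q$)
$G{\left(I \right)} = 3 + I$ ($G{\left(I \right)} = I + 3 = 3 + I$)
$V = 335$ ($V = 6 - \left(1 + 66 \left(5 - 5 \left(3 - 1\right)\right)\right) = 6 - \left(1 + 66 \left(5 - 10\right)\right) = 6 - -329 = 6 + \left(-1 + 330\right) = 6 + 329 = 335$)
$l{\left(163,179 \right)} + V = \left(220 - 716\right) + 335 = -496 + 335 = -161$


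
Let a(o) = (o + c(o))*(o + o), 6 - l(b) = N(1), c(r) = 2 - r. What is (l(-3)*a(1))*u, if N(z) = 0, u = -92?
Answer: -2208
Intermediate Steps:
l(b) = 6 (l(b) = 6 - 1*0 = 6 + 0 = 6)
a(o) = 4*o (a(o) = (o + (2 - o))*(o + o) = 2*(2*o) = 4*o)
(l(-3)*a(1))*u = (6*(4*1))*(-92) = (6*4)*(-92) = 24*(-92) = -2208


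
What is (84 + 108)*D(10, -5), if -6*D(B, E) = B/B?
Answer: -32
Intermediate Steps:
D(B, E) = -⅙ (D(B, E) = -B/(6*B) = -⅙*1 = -⅙)
(84 + 108)*D(10, -5) = (84 + 108)*(-⅙) = 192*(-⅙) = -32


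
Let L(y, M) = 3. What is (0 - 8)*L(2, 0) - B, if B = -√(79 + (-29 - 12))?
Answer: -24 + √38 ≈ -17.836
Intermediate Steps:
B = -√38 (B = -√(79 - 41) = -√38 ≈ -6.1644)
(0 - 8)*L(2, 0) - B = (0 - 8)*3 - (-1)*√38 = -8*3 + √38 = -24 + √38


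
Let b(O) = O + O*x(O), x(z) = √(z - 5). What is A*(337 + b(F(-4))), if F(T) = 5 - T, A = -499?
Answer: -181636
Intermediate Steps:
x(z) = √(-5 + z)
b(O) = O + O*√(-5 + O)
A*(337 + b(F(-4))) = -499*(337 + (5 - 1*(-4))*(1 + √(-5 + (5 - 1*(-4))))) = -499*(337 + (5 + 4)*(1 + √(-5 + (5 + 4)))) = -499*(337 + 9*(1 + √(-5 + 9))) = -499*(337 + 9*(1 + √4)) = -499*(337 + 9*(1 + 2)) = -499*(337 + 9*3) = -499*(337 + 27) = -499*364 = -181636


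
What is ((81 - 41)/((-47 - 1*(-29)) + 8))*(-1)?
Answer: 4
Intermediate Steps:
((81 - 41)/((-47 - 1*(-29)) + 8))*(-1) = (40/((-47 + 29) + 8))*(-1) = (40/(-18 + 8))*(-1) = (40/(-10))*(-1) = (40*(-1/10))*(-1) = -4*(-1) = 4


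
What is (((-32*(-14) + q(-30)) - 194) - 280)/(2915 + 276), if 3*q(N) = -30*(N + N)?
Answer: 574/3191 ≈ 0.17988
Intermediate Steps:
q(N) = -20*N (q(N) = (-30*(N + N))/3 = (-60*N)/3 = -20*N)
(((-32*(-14) + q(-30)) - 194) - 280)/(2915 + 276) = (((-32*(-14) - 20*(-30)) - 194) - 280)/(2915 + 276) = (((448 + 600) - 194) - 280)/3191 = ((1048 - 194) - 280)*(1/3191) = (854 - 280)*(1/3191) = 574*(1/3191) = 574/3191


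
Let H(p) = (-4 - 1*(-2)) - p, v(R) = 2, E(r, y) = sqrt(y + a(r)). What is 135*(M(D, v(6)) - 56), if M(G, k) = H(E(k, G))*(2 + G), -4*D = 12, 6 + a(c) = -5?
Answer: -7290 + 135*I*sqrt(14) ≈ -7290.0 + 505.12*I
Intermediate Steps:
a(c) = -11 (a(c) = -6 - 5 = -11)
D = -3 (D = -1/4*12 = -3)
E(r, y) = sqrt(-11 + y) (E(r, y) = sqrt(y - 11) = sqrt(-11 + y))
H(p) = -2 - p (H(p) = (-4 + 2) - p = -2 - p)
M(G, k) = (-2 - sqrt(-11 + G))*(2 + G)
135*(M(D, v(6)) - 56) = 135*(-(2 - 3)*(2 + sqrt(-11 - 3)) - 56) = 135*(-1*(-1)*(2 + sqrt(-14)) - 56) = 135*(-1*(-1)*(2 + I*sqrt(14)) - 56) = 135*((2 + I*sqrt(14)) - 56) = 135*(-54 + I*sqrt(14)) = -7290 + 135*I*sqrt(14)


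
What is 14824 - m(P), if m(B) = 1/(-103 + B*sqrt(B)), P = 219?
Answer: 155546008297/10492850 - 219*sqrt(219)/10492850 ≈ 14824.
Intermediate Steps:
m(B) = 1/(-103 + B**(3/2))
14824 - m(P) = 14824 - 1/(-103 + 219**(3/2)) = 14824 - 1/(-103 + 219*sqrt(219))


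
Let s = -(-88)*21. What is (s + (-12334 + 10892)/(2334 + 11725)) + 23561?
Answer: 357223689/14059 ≈ 25409.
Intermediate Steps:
s = 1848 (s = -88*(-21) = 1848)
(s + (-12334 + 10892)/(2334 + 11725)) + 23561 = (1848 + (-12334 + 10892)/(2334 + 11725)) + 23561 = (1848 - 1442/14059) + 23561 = 25979590/14059 + 23561 = 357223689/14059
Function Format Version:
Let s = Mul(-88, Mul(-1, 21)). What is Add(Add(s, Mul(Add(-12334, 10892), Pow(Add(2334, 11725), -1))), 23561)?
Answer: Rational(357223689, 14059) ≈ 25409.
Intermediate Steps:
s = 1848 (s = Mul(-88, -21) = 1848)
Add(Add(s, Mul(Add(-12334, 10892), Pow(Add(2334, 11725), -1))), 23561) = Add(Add(1848, Mul(Add(-12334, 10892), Pow(Add(2334, 11725), -1))), 23561) = Add(Add(1848, Mul(-1442, Pow(14059, -1))), 23561) = Add(Add(1848, Mul(-1442, Rational(1, 14059))), 23561) = Add(Add(1848, Rational(-1442, 14059)), 23561) = Add(Rational(25979590, 14059), 23561) = Rational(357223689, 14059)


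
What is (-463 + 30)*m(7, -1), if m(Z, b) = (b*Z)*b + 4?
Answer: -4763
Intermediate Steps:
m(Z, b) = 4 + Z*b² (m(Z, b) = (Z*b)*b + 4 = Z*b² + 4 = 4 + Z*b²)
(-463 + 30)*m(7, -1) = (-463 + 30)*(4 + 7*(-1)²) = -433*(4 + 7*1) = -433*(4 + 7) = -433*11 = -4763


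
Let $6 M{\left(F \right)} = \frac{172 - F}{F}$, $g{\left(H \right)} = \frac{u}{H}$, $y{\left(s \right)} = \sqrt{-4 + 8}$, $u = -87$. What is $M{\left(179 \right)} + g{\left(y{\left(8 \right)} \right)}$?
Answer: $- \frac{23363}{537} \approx -43.507$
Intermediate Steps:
$y{\left(s \right)} = 2$ ($y{\left(s \right)} = \sqrt{4} = 2$)
$g{\left(H \right)} = - \frac{87}{H}$
$M{\left(F \right)} = \frac{172 - F}{6 F}$ ($M{\left(F \right)} = \frac{\left(172 - F\right) \frac{1}{F}}{6} = \frac{\frac{1}{F} \left(172 - F\right)}{6} = \frac{172 - F}{6 F}$)
$M{\left(179 \right)} + g{\left(y{\left(8 \right)} \right)} = \frac{172 - 179}{6 \cdot 179} - \frac{87}{2} = \frac{1}{6} \cdot \frac{1}{179} \left(172 - 179\right) - \frac{87}{2} = \frac{1}{6} \cdot \frac{1}{179} \left(-7\right) - \frac{87}{2} = - \frac{7}{1074} - \frac{87}{2} = - \frac{23363}{537}$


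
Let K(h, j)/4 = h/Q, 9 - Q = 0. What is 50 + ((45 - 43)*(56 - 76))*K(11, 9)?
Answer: -1310/9 ≈ -145.56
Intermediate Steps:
Q = 9 (Q = 9 - 1*0 = 9 + 0 = 9)
K(h, j) = 4*h/9 (K(h, j) = 4*(h/9) = 4*h/9)
50 + ((45 - 43)*(56 - 76))*K(11, 9) = 50 + ((45 - 43)*(56 - 76))*((4/9)*11) = 50 + (2*(-20))*(44/9) = 50 - 40*44/9 = 50 - 1760/9 = -1310/9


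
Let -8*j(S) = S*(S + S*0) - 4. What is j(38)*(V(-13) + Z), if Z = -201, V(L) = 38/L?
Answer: 477180/13 ≈ 36706.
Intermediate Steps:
j(S) = 1/2 - S**2/8 (j(S) = -(S*(S + S*0) - 4)/8 = -(S*(S + 0) - 4)/8 = -(S*S - 4)/8 = -(S**2 - 4)/8 = -(-4 + S**2)/8 = 1/2 - S**2/8)
j(38)*(V(-13) + Z) = (1/2 - 1/8*38**2)*(38/(-13) - 201) = (1/2 - 1/8*1444)*(38*(-1/13) - 201) = (1/2 - 361/2)*(-38/13 - 201) = -180*(-2651/13) = 477180/13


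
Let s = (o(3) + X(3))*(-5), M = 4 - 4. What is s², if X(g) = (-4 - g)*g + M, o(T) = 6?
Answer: 5625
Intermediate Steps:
M = 0
X(g) = g*(-4 - g) (X(g) = (-4 - g)*g + 0 = g*(-4 - g) + 0 = g*(-4 - g))
s = 75 (s = (6 + 3*(-4 - 1*3))*(-5) = (6 + 3*(-4 - 3))*(-5) = (6 + 3*(-7))*(-5) = (6 - 21)*(-5) = -15*(-5) = 75)
s² = 75² = 5625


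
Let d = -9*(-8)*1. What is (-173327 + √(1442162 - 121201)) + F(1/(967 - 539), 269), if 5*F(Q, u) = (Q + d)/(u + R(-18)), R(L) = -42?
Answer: -84198759243/485780 + √1320961 ≈ -1.7218e+5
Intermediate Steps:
d = 72 (d = 72*1 = 72)
F(Q, u) = (72 + Q)/(5*(-42 + u)) (F(Q, u) = ((Q + 72)/(u - 42))/5 = ((72 + Q)/(-42 + u))/5 = (72 + Q)/(5*(-42 + u)))
(-173327 + √(1442162 - 121201)) + F(1/(967 - 539), 269) = (-173327 + √(1442162 - 121201)) + (72 + 1/(967 - 539))/(5*(-42 + 269)) = (-173327 + √1320961) + (⅕)*(72 + 1/428)/227 = (-173327 + √1320961) + (⅕)*(1/227)*(72 + 1/428) = (-173327 + √1320961) + (⅕)*(1/227)*(30817/428) = (-173327 + √1320961) + 30817/485780 = -84198759243/485780 + √1320961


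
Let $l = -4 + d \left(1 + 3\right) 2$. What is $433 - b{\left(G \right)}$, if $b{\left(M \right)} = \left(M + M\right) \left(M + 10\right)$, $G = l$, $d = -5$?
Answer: $-2559$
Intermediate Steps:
$l = -44$ ($l = -4 + - 5 \left(1 + 3\right) 2 = -4 + \left(-5\right) 4 \cdot 2 = -4 - 40 = -44$)
$G = -44$
$b{\left(M \right)} = 2 M \left(10 + M\right)$
$433 - b{\left(G \right)} = 433 - 2 \left(-44\right) \left(10 - 44\right) = 433 - 2 \left(-44\right) \left(-34\right) = 433 - 2992 = -2559$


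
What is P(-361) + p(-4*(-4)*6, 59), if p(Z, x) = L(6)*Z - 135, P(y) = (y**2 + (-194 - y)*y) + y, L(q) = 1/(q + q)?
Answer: 69546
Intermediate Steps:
L(q) = 1/(2*q)
P(y) = y + y**2 + y*(-194 - y) (P(y) = (y**2 + y*(-194 - y)) + y = y + y**2 + y*(-194 - y))
p(Z, x) = -135 + Z/12 (p(Z, x) = ((1/2)/6)*Z - 135 = ((1/2)*(1/6))*Z - 135 = Z/12 - 135 = -135 + Z/12)
P(-361) + p(-4*(-4)*6, 59) = -193*(-361) + (-135 + (-4*(-4)*6)/12) = 69673 + (-135 + (16*6)/12) = 69673 + (-135 + (1/12)*96) = 69673 + (-135 + 8) = 69673 - 127 = 69546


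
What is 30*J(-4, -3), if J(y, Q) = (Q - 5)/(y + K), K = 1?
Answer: 80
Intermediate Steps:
J(y, Q) = (-5 + Q)/(1 + y) (J(y, Q) = (Q - 5)/(y + 1) = (-5 + Q)/(1 + y))
30*J(-4, -3) = 30*((-5 - 3)/(1 - 4)) = 30*(-8/(-3)) = 30*(-⅓*(-8)) = 30*(8/3) = 80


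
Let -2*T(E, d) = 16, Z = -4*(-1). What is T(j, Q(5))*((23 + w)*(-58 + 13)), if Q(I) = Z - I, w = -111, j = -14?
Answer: -31680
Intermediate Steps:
Z = 4
Q(I) = 4 - I
T(E, d) = -8 (T(E, d) = -½*16 = -8)
T(j, Q(5))*((23 + w)*(-58 + 13)) = -8*(23 - 111)*(-58 + 13) = -(-704)*(-45) = -8*3960 = -31680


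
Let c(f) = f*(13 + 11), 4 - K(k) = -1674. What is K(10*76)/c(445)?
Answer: 839/5340 ≈ 0.15712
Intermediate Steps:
K(k) = 1678 (K(k) = 4 - 1*(-1674) = 4 + 1674 = 1678)
c(f) = 24*f (c(f) = f*24 = 24*f)
K(10*76)/c(445) = 1678/((24*445)) = 1678/10680 = 1678*(1/10680) = 839/5340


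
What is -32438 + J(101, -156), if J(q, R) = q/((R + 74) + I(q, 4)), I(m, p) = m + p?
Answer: -745973/23 ≈ -32434.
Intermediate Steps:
J(q, R) = q/(78 + R + q) (J(q, R) = q/((R + 74) + (q + 4)) = q/((74 + R) + (4 + q)) = q/(78 + R + q))
-32438 + J(101, -156) = -32438 + 101/(78 - 156 + 101) = -32438 + 101/23 = -745973/23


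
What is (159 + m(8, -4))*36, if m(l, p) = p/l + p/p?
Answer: 5742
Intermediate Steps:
m(l, p) = 1 + p/l (m(l, p) = p/l + 1 = 1 + p/l)
(159 + m(8, -4))*36 = (159 + (8 - 4)/8)*36 = (159 + (⅛)*4)*36 = (159 + ½)*36 = (319/2)*36 = 5742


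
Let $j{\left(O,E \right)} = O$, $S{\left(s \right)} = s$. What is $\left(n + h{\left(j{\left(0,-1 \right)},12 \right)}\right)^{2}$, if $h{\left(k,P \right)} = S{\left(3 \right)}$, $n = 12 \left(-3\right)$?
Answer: $1089$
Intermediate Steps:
$n = -36$
$h{\left(k,P \right)} = 3$
$\left(n + h{\left(j{\left(0,-1 \right)},12 \right)}\right)^{2} = \left(-36 + 3\right)^{2} = \left(-33\right)^{2} = 1089$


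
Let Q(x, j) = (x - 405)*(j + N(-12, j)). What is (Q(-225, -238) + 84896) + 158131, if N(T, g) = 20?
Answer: 380367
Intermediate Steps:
Q(x, j) = (-405 + x)*(20 + j) (Q(x, j) = (x - 405)*(j + 20) = (-405 + x)*(20 + j))
(Q(-225, -238) + 84896) + 158131 = ((-8100 - 405*(-238) + 20*(-225) - 238*(-225)) + 84896) + 158131 = ((-8100 + 96390 - 4500 + 53550) + 84896) + 158131 = (137340 + 84896) + 158131 = 222236 + 158131 = 380367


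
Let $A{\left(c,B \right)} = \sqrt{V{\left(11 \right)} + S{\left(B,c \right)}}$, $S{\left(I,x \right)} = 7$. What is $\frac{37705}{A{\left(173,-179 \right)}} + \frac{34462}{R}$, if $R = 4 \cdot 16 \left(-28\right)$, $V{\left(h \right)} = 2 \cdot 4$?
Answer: $- \frac{17231}{896} + \frac{7541 \sqrt{15}}{3} \approx 9716.2$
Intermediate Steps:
$V{\left(h \right)} = 8$
$R = -1792$ ($R = 64 \left(-28\right) = -1792$)
$A{\left(c,B \right)} = \sqrt{15}$ ($A{\left(c,B \right)} = \sqrt{8 + 7} = \sqrt{15}$)
$\frac{37705}{A{\left(173,-179 \right)}} + \frac{34462}{R} = \frac{37705}{\sqrt{15}} + \frac{34462}{-1792} = 37705 \frac{\sqrt{15}}{15} + 34462 \left(- \frac{1}{1792}\right) = \frac{7541 \sqrt{15}}{3} - \frac{17231}{896} = - \frac{17231}{896} + \frac{7541 \sqrt{15}}{3}$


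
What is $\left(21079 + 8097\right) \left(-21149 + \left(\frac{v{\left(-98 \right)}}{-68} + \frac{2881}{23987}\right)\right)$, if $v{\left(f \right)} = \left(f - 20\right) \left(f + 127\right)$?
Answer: $- \frac{14765713102084}{23987} \approx -6.1557 \cdot 10^{8}$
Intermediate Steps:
$v{\left(f \right)} = \left(-20 + f\right) \left(127 + f\right)$
$\left(21079 + 8097\right) \left(-21149 + \left(\frac{v{\left(-98 \right)}}{-68} + \frac{2881}{23987}\right)\right) = \left(21079 + 8097\right) \left(-21149 + \left(\frac{-2540 + \left(-98\right)^{2} + 107 \left(-98\right)}{-68} + \frac{2881}{23987}\right)\right) = 29176 \left(-21149 + \left(\left(-2540 + 9604 - 10486\right) \left(- \frac{1}{68}\right) + 2881 \cdot \frac{1}{23987}\right)\right) = 29176 \left(-21149 + \left(\left(-3422\right) \left(- \frac{1}{68}\right) + \frac{2881}{23987}\right)\right) = 29176 \left(-21149 + \left(\frac{1711}{34} + \frac{2881}{23987}\right)\right) = 29176 \left(-21149 + \frac{2419983}{47974}\right) = 29176 \left(- \frac{1012182143}{47974}\right) = - \frac{14765713102084}{23987}$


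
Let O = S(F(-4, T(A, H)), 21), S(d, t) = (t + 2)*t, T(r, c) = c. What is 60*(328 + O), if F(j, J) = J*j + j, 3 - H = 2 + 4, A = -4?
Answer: 48660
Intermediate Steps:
H = -3 (H = 3 - (2 + 4) = 3 - 1*6 = 3 - 6 = -3)
F(j, J) = j + J*j
S(d, t) = t*(2 + t) (S(d, t) = (2 + t)*t = t*(2 + t))
O = 483 (O = 21*(2 + 21) = 21*23 = 483)
60*(328 + O) = 60*(328 + 483) = 60*811 = 48660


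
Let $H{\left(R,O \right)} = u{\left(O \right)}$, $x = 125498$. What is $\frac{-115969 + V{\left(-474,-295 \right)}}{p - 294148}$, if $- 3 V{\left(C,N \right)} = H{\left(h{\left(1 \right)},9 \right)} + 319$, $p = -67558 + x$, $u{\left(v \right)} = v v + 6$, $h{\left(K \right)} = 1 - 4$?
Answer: $\frac{49759}{101232} \approx 0.49153$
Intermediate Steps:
$h{\left(K \right)} = -3$ ($h{\left(K \right)} = 1 - 4 = -3$)
$u{\left(v \right)} = 6 + v^{2}$ ($u{\left(v \right)} = v^{2} + 6 = 6 + v^{2}$)
$p = 57940$ ($p = -67558 + 125498 = 57940$)
$H{\left(R,O \right)} = 6 + O^{2}$
$V{\left(C,N \right)} = - \frac{406}{3}$ ($V{\left(C,N \right)} = - \frac{\left(6 + 9^{2}\right) + 319}{3} = - \frac{\left(6 + 81\right) + 319}{3} = - \frac{87 + 319}{3} = \left(- \frac{1}{3}\right) 406 = - \frac{406}{3}$)
$\frac{-115969 + V{\left(-474,-295 \right)}}{p - 294148} = \frac{-115969 - \frac{406}{3}}{57940 - 294148} = - \frac{348313}{3 \left(-236208\right)} = \left(- \frac{348313}{3}\right) \left(- \frac{1}{236208}\right) = \frac{49759}{101232}$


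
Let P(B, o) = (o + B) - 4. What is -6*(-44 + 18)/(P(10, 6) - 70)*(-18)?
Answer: 1404/29 ≈ 48.414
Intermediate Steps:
P(B, o) = -4 + B + o (P(B, o) = (B + o) - 4 = -4 + B + o)
-6*(-44 + 18)/(P(10, 6) - 70)*(-18) = -6*(-44 + 18)/((-4 + 10 + 6) - 70)*(-18) = -(-156)/(12 - 70)*(-18) = -(-156)/(-58)*(-18) = -(-156)*(-1)/58*(-18) = -6*13/29*(-18) = -78/29*(-18) = 1404/29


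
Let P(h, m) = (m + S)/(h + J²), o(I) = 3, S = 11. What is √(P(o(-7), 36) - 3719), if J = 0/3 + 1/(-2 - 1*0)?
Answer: 3*I*√69563/13 ≈ 60.865*I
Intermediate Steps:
J = -½ (J = 0*(⅓) + 1/(-2 + 0) = 0 + 1/(-2) = 0 + 1*(-½) = 0 - ½ = -½ ≈ -0.50000)
P(h, m) = (11 + m)/(¼ + h) (P(h, m) = (m + 11)/(h + (-½)²) = (11 + m)/(h + ¼) = (11 + m)/(¼ + h))
√(P(o(-7), 36) - 3719) = √(4*(11 + 36)/(1 + 4*3) - 3719) = √(4*47/(1 + 12) - 3719) = √(4*47/13 - 3719) = √(4*(1/13)*47 - 3719) = √(188/13 - 3719) = √(-48159/13) = 3*I*√69563/13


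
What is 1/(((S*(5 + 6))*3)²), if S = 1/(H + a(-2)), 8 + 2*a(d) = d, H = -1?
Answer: 4/121 ≈ 0.033058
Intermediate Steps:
a(d) = -4 + d/2
S = -⅙ (S = 1/(-1 + (-4 + (½)*(-2))) = 1/(-1 + (-4 - 1)) = 1/(-1 - 5) = 1/(-6) = -⅙ ≈ -0.16667)
1/(((S*(5 + 6))*3)²) = 1/((-(5 + 6)/6*3)²) = 1/((-⅙*11*3)²) = 1/((-11/6*3)²) = 1/((-11/2)²) = 1/(121/4) = 4/121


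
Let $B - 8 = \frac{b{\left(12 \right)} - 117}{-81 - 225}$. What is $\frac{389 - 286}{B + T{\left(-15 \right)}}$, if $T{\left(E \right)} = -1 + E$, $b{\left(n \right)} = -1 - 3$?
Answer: $- \frac{31518}{2327} \approx -13.544$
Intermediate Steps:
$b{\left(n \right)} = -4$
$B = \frac{2569}{306}$ ($B = 8 + \frac{-4 - 117}{-81 - 225} = 8 - \frac{121}{-306} = 8 - - \frac{121}{306} = 8 + \frac{121}{306} = \frac{2569}{306} \approx 8.3954$)
$\frac{389 - 286}{B + T{\left(-15 \right)}} = \frac{389 - 286}{\frac{2569}{306} - 16} = \frac{103}{\frac{2569}{306} - 16} = \frac{103}{- \frac{2327}{306}} = 103 \left(- \frac{306}{2327}\right) = - \frac{31518}{2327}$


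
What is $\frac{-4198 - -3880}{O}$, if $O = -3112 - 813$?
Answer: $\frac{318}{3925} \approx 0.081019$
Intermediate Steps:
$O = -3925$ ($O = -3112 - 813 = -3925$)
$\frac{-4198 - -3880}{O} = \frac{-4198 - -3880}{-3925} = \left(-4198 + 3880\right) \left(- \frac{1}{3925}\right) = \left(-318\right) \left(- \frac{1}{3925}\right) = \frac{318}{3925}$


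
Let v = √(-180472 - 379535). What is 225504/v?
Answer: -25056*I*√62223/20741 ≈ -301.34*I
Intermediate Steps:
v = 3*I*√62223 (v = √(-560007) = 3*I*√62223 ≈ 748.34*I)
225504/v = 225504/((3*I*√62223)) = 225504*(-I*√62223/186669) = -25056*I*√62223/20741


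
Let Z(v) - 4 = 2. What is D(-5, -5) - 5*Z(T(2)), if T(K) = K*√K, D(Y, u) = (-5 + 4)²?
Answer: -29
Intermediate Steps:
D(Y, u) = 1 (D(Y, u) = (-1)² = 1)
T(K) = K^(3/2)
Z(v) = 6 (Z(v) = 4 + 2 = 6)
D(-5, -5) - 5*Z(T(2)) = 1 - 5*6 = 1 - 30 = -29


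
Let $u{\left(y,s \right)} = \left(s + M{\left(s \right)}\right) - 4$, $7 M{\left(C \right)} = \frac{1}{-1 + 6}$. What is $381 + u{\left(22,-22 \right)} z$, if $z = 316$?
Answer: $- \frac{273909}{35} \approx -7826.0$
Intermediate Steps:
$M{\left(C \right)} = \frac{1}{35}$ ($M{\left(C \right)} = \frac{1}{7 \left(-1 + 6\right)} = \frac{1}{7 \cdot 5} = \frac{1}{7} \cdot \frac{1}{5} = \frac{1}{35}$)
$u{\left(y,s \right)} = - \frac{139}{35} + s$ ($u{\left(y,s \right)} = \left(s + \frac{1}{35}\right) - 4 = \left(\frac{1}{35} + s\right) - 4 = - \frac{139}{35} + s$)
$381 + u{\left(22,-22 \right)} z = 381 + \left(- \frac{139}{35} - 22\right) 316 = 381 - \frac{287244}{35} = - \frac{273909}{35}$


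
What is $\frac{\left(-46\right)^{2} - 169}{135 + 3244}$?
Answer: $\frac{1947}{3379} \approx 0.57621$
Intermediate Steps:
$\frac{\left(-46\right)^{2} - 169}{135 + 3244} = \frac{2116 - 169}{3379} = 1947 \cdot \frac{1}{3379} = \frac{1947}{3379}$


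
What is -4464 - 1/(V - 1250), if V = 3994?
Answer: -12249217/2744 ≈ -4464.0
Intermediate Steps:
-4464 - 1/(V - 1250) = -4464 - 1/(3994 - 1250) = -4464 - 1/2744 = -12249217/2744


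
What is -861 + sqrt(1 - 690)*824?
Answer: -861 + 824*I*sqrt(689) ≈ -861.0 + 21629.0*I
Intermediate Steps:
-861 + sqrt(1 - 690)*824 = -861 + sqrt(-689)*824 = -861 + (I*sqrt(689))*824 = -861 + 824*I*sqrt(689)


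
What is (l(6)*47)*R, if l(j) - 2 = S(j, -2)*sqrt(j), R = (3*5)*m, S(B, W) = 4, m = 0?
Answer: 0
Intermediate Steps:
R = 0 (R = (3*5)*0 = 15*0 = 0)
l(j) = 2 + 4*sqrt(j)
(l(6)*47)*R = ((2 + 4*sqrt(6))*47)*0 = (94 + 188*sqrt(6))*0 = 0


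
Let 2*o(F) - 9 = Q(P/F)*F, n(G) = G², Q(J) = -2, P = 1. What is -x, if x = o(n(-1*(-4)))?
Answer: 23/2 ≈ 11.500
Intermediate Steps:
o(F) = 9/2 - F (o(F) = 9/2 + (-2*F)/2 = 9/2 - F)
x = -23/2 (x = 9/2 - (-1*(-4))² = 9/2 - 1*4² = 9/2 - 1*16 = 9/2 - 16 = -23/2 ≈ -11.500)
-x = -1*(-23/2) = 23/2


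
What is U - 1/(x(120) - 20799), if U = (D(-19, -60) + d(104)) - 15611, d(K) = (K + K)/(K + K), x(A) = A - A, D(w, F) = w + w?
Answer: -325462751/20799 ≈ -15648.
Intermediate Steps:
D(w, F) = 2*w
x(A) = 0
d(K) = 1 (d(K) = (2*K)/((2*K)) = (2*K)*(1/(2*K)) = 1)
U = -15648 (U = (2*(-19) + 1) - 15611 = (-38 + 1) - 15611 = -37 - 15611 = -15648)
U - 1/(x(120) - 20799) = -15648 - 1/(0 - 20799) = -15648 - 1/(-20799) = -15648 - 1*(-1/20799) = -15648 + 1/20799 = -325462751/20799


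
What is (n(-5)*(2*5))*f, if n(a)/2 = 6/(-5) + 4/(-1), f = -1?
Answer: 104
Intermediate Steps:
n(a) = -52/5 (n(a) = 2*(6/(-5) + 4/(-1)) = 2*(6*(-⅕) + 4*(-1)) = 2*(-6/5 - 4) = 2*(-26/5) = -52/5)
(n(-5)*(2*5))*f = -104*5/5*(-1) = -52/5*10*(-1) = -104*(-1) = 104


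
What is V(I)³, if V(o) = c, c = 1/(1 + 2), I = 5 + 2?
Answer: 1/27 ≈ 0.037037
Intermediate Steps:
I = 7
c = ⅓ (c = 1/3 = ⅓ ≈ 0.33333)
V(o) = ⅓
V(I)³ = (⅓)³ = 1/27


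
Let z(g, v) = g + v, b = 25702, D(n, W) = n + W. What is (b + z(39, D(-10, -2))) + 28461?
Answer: 54190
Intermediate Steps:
D(n, W) = W + n
(b + z(39, D(-10, -2))) + 28461 = (25702 + (39 + (-2 - 10))) + 28461 = (25702 + (39 - 12)) + 28461 = (25702 + 27) + 28461 = 25729 + 28461 = 54190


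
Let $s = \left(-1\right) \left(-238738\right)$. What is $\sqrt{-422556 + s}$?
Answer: $i \sqrt{183818} \approx 428.74 i$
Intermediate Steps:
$s = 238738$
$\sqrt{-422556 + s} = \sqrt{-422556 + 238738} = \sqrt{-183818} = i \sqrt{183818}$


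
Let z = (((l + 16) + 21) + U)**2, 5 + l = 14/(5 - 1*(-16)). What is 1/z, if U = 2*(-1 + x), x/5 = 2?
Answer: 9/23104 ≈ 0.00038954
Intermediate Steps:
x = 10 (x = 5*2 = 10)
U = 18 (U = 2*(-1 + 10) = 2*9 = 18)
l = -13/3 (l = -5 + 14/(5 - 1*(-16)) = -5 + 14/(5 + 16) = -5 + 14/21 = -5 + 14*(1/21) = -5 + 2/3 = -13/3 ≈ -4.3333)
z = 23104/9 (z = (((-13/3 + 16) + 21) + 18)**2 = ((35/3 + 21) + 18)**2 = (98/3 + 18)**2 = (152/3)**2 = 23104/9 ≈ 2567.1)
1/z = 1/(23104/9) = 9/23104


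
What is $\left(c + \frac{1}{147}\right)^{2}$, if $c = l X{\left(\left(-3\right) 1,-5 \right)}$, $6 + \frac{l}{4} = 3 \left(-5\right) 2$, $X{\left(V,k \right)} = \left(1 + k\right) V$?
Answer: $\frac{64523620225}{21609} \approx 2.986 \cdot 10^{6}$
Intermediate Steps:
$X{\left(V,k \right)} = V \left(1 + k\right)$
$l = -144$ ($l = -24 + 4 \cdot 3 \left(-5\right) 2 = -24 + 4 \left(\left(-15\right) 2\right) = -24 + 4 \left(-30\right) = -24 - 120 = -144$)
$c = -1728$ ($c = - 144 \left(-3\right) 1 \left(1 - 5\right) = - 144 \left(\left(-3\right) \left(-4\right)\right) = \left(-144\right) 12 = -1728$)
$\left(c + \frac{1}{147}\right)^{2} = \left(-1728 + \frac{1}{147}\right)^{2} = \left(- \frac{254015}{147}\right)^{2} = \frac{64523620225}{21609}$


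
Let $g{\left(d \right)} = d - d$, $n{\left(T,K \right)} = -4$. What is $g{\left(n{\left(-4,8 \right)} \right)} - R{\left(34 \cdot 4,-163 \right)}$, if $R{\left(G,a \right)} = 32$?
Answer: $-32$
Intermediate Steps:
$g{\left(d \right)} = 0$
$g{\left(n{\left(-4,8 \right)} \right)} - R{\left(34 \cdot 4,-163 \right)} = 0 - 32 = -32$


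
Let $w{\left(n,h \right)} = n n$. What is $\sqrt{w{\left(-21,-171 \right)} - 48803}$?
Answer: $i \sqrt{48362} \approx 219.91 i$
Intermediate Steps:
$w{\left(n,h \right)} = n^{2}$
$\sqrt{w{\left(-21,-171 \right)} - 48803} = \sqrt{\left(-21\right)^{2} - 48803} = \sqrt{441 - 48803} = \sqrt{-48362} = i \sqrt{48362}$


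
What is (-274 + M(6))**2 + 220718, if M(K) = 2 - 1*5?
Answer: 297447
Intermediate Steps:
M(K) = -3 (M(K) = 2 - 5 = -3)
(-274 + M(6))**2 + 220718 = (-274 - 3)**2 + 220718 = (-277)**2 + 220718 = 76729 + 220718 = 297447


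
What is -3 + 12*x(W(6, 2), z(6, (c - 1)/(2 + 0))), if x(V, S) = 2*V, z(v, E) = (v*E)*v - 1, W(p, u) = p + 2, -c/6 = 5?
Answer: 189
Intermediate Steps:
c = -30 (c = -6*5 = -30)
W(p, u) = 2 + p
z(v, E) = -1 + E*v**2 (z(v, E) = (E*v)*v - 1 = E*v**2 - 1 = -1 + E*v**2)
-3 + 12*x(W(6, 2), z(6, (c - 1)/(2 + 0))) = -3 + 12*(2*(2 + 6)) = -3 + 12*(2*8) = -3 + 12*16 = -3 + 192 = 189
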